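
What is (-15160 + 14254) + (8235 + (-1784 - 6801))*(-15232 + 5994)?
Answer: 3232394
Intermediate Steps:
(-15160 + 14254) + (8235 + (-1784 - 6801))*(-15232 + 5994) = -906 + (8235 - 8585)*(-9238) = -906 - 350*(-9238) = -906 + 3233300 = 3232394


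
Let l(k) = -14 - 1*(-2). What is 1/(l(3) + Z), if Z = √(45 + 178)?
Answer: 12/79 + √223/79 ≈ 0.34093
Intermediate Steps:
l(k) = -12 (l(k) = -14 + 2 = -12)
Z = √223 ≈ 14.933
1/(l(3) + Z) = 1/(-12 + √223)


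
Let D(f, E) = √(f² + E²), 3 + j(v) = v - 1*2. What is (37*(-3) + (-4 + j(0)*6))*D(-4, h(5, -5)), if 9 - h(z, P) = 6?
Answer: -725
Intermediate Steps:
h(z, P) = 3 (h(z, P) = 9 - 1*6 = 9 - 6 = 3)
j(v) = -5 + v (j(v) = -3 + (v - 1*2) = -3 + (v - 2) = -3 + (-2 + v) = -5 + v)
D(f, E) = √(E² + f²)
(37*(-3) + (-4 + j(0)*6))*D(-4, h(5, -5)) = (37*(-3) + (-4 + (-5 + 0)*6))*√(3² + (-4)²) = (-111 + (-4 - 5*6))*√(9 + 16) = (-111 + (-4 - 30))*√25 = (-111 - 34)*5 = -145*5 = -725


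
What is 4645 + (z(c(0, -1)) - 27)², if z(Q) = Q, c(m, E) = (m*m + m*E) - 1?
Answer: 5429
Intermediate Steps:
c(m, E) = -1 + m² + E*m (c(m, E) = (m² + E*m) - 1 = -1 + m² + E*m)
4645 + (z(c(0, -1)) - 27)² = 4645 + ((-1 + 0² - 1*0) - 27)² = 4645 + ((-1 + 0 + 0) - 27)² = 4645 + (-1 - 27)² = 4645 + (-28)² = 4645 + 784 = 5429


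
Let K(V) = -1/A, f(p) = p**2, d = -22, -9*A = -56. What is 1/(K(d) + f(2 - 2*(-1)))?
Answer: 56/887 ≈ 0.063134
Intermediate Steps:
A = 56/9 (A = -1/9*(-56) = 56/9 ≈ 6.2222)
K(V) = -9/56 (K(V) = -1/56/9 = -1*9/56 = -9/56)
1/(K(d) + f(2 - 2*(-1))) = 1/(-9/56 + (2 - 2*(-1))**2) = 1/(-9/56 + (2 + 2)**2) = 1/(-9/56 + 4**2) = 1/(-9/56 + 16) = 1/(887/56) = 56/887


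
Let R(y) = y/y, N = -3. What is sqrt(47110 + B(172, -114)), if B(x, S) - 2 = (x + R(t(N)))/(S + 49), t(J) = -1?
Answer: sqrt(199036955)/65 ≈ 217.05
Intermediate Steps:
R(y) = 1
B(x, S) = 2 + (1 + x)/(49 + S) (B(x, S) = 2 + (x + 1)/(S + 49) = 2 + (1 + x)/(49 + S))
sqrt(47110 + B(172, -114)) = sqrt(47110 + (99 + 172 + 2*(-114))/(49 - 114)) = sqrt(47110 + (99 + 172 - 228)/(-65)) = sqrt(47110 - 1/65*43) = sqrt(47110 - 43/65) = sqrt(3062107/65) = sqrt(199036955)/65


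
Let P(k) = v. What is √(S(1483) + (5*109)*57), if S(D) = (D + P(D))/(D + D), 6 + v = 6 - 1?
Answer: 6*√1897833658/1483 ≈ 176.25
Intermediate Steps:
v = -1 (v = -6 + (6 - 1) = -6 + 5 = -1)
P(k) = -1
S(D) = (-1 + D)/(2*D) (S(D) = (D - 1)/(D + D) = (-1 + D)/((2*D)) = (-1 + D)*(1/(2*D)) = (-1 + D)/(2*D))
√(S(1483) + (5*109)*57) = √((½)*(-1 + 1483)/1483 + (5*109)*57) = √((½)*(1/1483)*1482 + 545*57) = √(741/1483 + 31065) = √(46070136/1483) = 6*√1897833658/1483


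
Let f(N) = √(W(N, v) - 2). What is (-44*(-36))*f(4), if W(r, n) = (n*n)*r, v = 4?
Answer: 1584*√62 ≈ 12472.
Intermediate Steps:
W(r, n) = r*n² (W(r, n) = n²*r = r*n²)
f(N) = √(-2 + 16*N) (f(N) = √(N*4² - 2) = √(N*16 - 2) = √(16*N - 2) = √(-2 + 16*N))
(-44*(-36))*f(4) = (-44*(-36))*√(-2 + 16*4) = 1584*√(-2 + 64) = 1584*√62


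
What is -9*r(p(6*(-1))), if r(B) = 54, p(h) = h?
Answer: -486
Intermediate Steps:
-9*r(p(6*(-1))) = -9*54 = -486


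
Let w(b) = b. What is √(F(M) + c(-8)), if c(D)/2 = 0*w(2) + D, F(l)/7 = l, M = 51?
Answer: √341 ≈ 18.466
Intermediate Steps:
F(l) = 7*l
c(D) = 2*D (c(D) = 2*(0*2 + D) = 2*(0 + D) = 2*D)
√(F(M) + c(-8)) = √(7*51 + 2*(-8)) = √(357 - 16) = √341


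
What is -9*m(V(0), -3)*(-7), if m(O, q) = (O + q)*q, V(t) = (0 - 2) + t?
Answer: 945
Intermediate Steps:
V(t) = -2 + t
m(O, q) = q*(O + q)
-9*m(V(0), -3)*(-7) = -(-27)*((-2 + 0) - 3)*(-7) = -(-27)*(-2 - 3)*(-7) = -(-27)*(-5)*(-7) = -9*15*(-7) = -135*(-7) = 945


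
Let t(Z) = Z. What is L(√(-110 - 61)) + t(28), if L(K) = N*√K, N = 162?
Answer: 28 + 162*√3*19^(¼)*√I ≈ 442.24 + 414.24*I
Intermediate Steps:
L(K) = 162*√K
L(√(-110 - 61)) + t(28) = 162*√(√(-110 - 61)) + 28 = 162*√(√(-171)) + 28 = 162*√(3*I*√19) + 28 = 162*(√3*19^(¼)*√I) + 28 = 162*√3*19^(¼)*√I + 28 = 28 + 162*√3*19^(¼)*√I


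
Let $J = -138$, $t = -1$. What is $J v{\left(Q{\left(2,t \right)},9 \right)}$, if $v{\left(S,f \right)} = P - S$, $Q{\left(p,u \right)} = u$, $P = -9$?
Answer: $1104$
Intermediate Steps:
$v{\left(S,f \right)} = -9 - S$
$J v{\left(Q{\left(2,t \right)},9 \right)} = - 138 \left(-9 - -1\right) = - 138 \left(-9 + 1\right) = \left(-138\right) \left(-8\right) = 1104$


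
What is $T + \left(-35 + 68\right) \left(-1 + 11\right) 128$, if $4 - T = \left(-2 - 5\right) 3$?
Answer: $42265$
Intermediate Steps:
$T = 25$ ($T = 4 - \left(-2 - 5\right) 3 = 4 - \left(-7\right) 3 = 4 - -21 = 4 + 21 = 25$)
$T + \left(-35 + 68\right) \left(-1 + 11\right) 128 = 25 + \left(-35 + 68\right) \left(-1 + 11\right) 128 = 25 + 33 \cdot 10 \cdot 128 = 25 + 330 \cdot 128 = 25 + 42240 = 42265$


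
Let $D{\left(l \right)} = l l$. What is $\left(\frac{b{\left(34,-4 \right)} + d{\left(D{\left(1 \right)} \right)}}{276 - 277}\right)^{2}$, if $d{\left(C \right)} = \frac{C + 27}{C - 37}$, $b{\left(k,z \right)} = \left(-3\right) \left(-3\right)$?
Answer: $\frac{5476}{81} \approx 67.605$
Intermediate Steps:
$b{\left(k,z \right)} = 9$
$D{\left(l \right)} = l^{2}$
$d{\left(C \right)} = \frac{27 + C}{-37 + C}$
$\left(\frac{b{\left(34,-4 \right)} + d{\left(D{\left(1 \right)} \right)}}{276 - 277}\right)^{2} = \left(\frac{9 + \frac{27 + 1^{2}}{-37 + 1^{2}}}{276 - 277}\right)^{2} = \left(\frac{9 + \frac{27 + 1}{-37 + 1}}{-1}\right)^{2} = \left(\left(9 + \frac{1}{-36} \cdot 28\right) \left(-1\right)\right)^{2} = \left(\left(9 - \frac{7}{9}\right) \left(-1\right)\right)^{2} = \left(\frac{74}{9} \left(-1\right)\right)^{2} = \left(- \frac{74}{9}\right)^{2} = \frac{5476}{81}$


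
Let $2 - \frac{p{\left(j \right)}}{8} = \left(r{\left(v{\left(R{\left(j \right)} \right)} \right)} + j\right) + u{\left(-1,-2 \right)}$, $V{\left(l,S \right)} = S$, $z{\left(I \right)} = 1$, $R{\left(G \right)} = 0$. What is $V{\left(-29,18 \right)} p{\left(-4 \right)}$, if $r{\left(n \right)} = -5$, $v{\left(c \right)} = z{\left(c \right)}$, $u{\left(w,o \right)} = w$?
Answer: $1728$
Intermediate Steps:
$v{\left(c \right)} = 1$
$p{\left(j \right)} = 64 - 8 j$ ($p{\left(j \right)} = 16 - 8 \left(\left(-5 + j\right) - 1\right) = 16 - 8 \left(-6 + j\right) = 16 - \left(-48 + 8 j\right) = 64 - 8 j$)
$V{\left(-29,18 \right)} p{\left(-4 \right)} = 18 \left(64 - -32\right) = 18 \left(64 + 32\right) = 18 \cdot 96 = 1728$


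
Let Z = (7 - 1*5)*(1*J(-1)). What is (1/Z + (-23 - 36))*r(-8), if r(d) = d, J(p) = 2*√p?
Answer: 472 + 2*I ≈ 472.0 + 2.0*I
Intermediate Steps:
Z = 4*I (Z = (7 - 1*5)*(1*(2*√(-1))) = (7 - 5)*(1*(2*I)) = 2*(2*I) = 4*I ≈ 4.0*I)
(1/Z + (-23 - 36))*r(-8) = (1/(4*I) + (-23 - 36))*(-8) = (-I/4 - 59)*(-8) = (-59 - I/4)*(-8) = 472 + 2*I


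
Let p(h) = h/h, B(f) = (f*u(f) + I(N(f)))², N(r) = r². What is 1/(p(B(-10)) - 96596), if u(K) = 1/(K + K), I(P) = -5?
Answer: -1/96595 ≈ -1.0353e-5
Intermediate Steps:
u(K) = 1/(2*K)
B(f) = 81/4 (B(f) = (f*(1/(2*f)) - 5)² = (½ - 5)² = (-9/2)² = 81/4)
p(h) = 1
1/(p(B(-10)) - 96596) = 1/(1 - 96596) = 1/(-96595) = -1/96595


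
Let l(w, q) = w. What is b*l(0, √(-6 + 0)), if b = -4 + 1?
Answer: 0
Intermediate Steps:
b = -3
b*l(0, √(-6 + 0)) = -3*0 = 0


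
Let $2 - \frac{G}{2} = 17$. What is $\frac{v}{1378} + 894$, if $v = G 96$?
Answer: $\frac{614526}{689} \approx 891.91$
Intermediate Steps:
$G = -30$ ($G = 4 - 34 = -30$)
$v = -2880$ ($v = \left(-30\right) 96 = -2880$)
$\frac{v}{1378} + 894 = - \frac{2880}{1378} + 894 = \left(-2880\right) \frac{1}{1378} + 894 = - \frac{1440}{689} + 894 = \frac{614526}{689}$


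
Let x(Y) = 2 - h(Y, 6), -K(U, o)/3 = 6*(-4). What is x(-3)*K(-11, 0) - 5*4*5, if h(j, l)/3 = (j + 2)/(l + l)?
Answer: 62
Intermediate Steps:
K(U, o) = 72 (K(U, o) = -18*(-4) = -3*(-24) = 72)
h(j, l) = 3*(2 + j)/(2*l) (h(j, l) = 3*((j + 2)/(l + l)) = 3*((2 + j)/((2*l))) = 3*((2 + j)*(1/(2*l))) = 3*((2 + j)/(2*l)) = 3*(2 + j)/(2*l))
x(Y) = 3/2 - Y/4 (x(Y) = 2 - 3*(2 + Y)/(2*6) = 2 - (½ + Y/4) = 2 + (-½ - Y/4) = 3/2 - Y/4)
x(-3)*K(-11, 0) - 5*4*5 = (3/2 - ¼*(-3))*72 - 5*4*5 = (3/2 + ¾)*72 - 20*5 = (9/4)*72 - 100 = 162 - 100 = 62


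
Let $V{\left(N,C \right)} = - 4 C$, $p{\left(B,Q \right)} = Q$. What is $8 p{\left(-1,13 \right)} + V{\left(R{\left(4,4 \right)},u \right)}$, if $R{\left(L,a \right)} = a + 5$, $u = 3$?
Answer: $92$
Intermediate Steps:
$R{\left(L,a \right)} = 5 + a$
$8 p{\left(-1,13 \right)} + V{\left(R{\left(4,4 \right)},u \right)} = 8 \cdot 13 - 12 = 104 - 12 = 92$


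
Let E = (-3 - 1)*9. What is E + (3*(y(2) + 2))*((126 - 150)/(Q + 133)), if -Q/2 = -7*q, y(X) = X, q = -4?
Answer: -3060/77 ≈ -39.740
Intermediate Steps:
Q = -56 (Q = -(-14)*(-4) = -2*28 = -56)
E = -36 (E = -4*9 = -36)
E + (3*(y(2) + 2))*((126 - 150)/(Q + 133)) = -36 + (3*(2 + 2))*((126 - 150)/(-56 + 133)) = -36 + (3*4)*(-24/77) = -36 + 12*(-24*1/77) = -36 + 12*(-24/77) = -36 - 288/77 = -3060/77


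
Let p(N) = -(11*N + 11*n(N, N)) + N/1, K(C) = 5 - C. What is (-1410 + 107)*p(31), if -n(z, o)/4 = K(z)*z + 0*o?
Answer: 46613522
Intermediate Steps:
n(z, o) = -4*z*(5 - z) (n(z, o) = -4*((5 - z)*z + 0*o) = -4*(z*(5 - z) + 0) = -4*z*(5 - z))
p(N) = -10*N - 44*N*(-5 + N) (p(N) = -(11*N + 44*N*(-5 + N)) + N/1 = -11*(N + 4*N*(-5 + N)) + N*1 = (-11*N - 44*N*(-5 + N)) + N = -10*N - 44*N*(-5 + N))
(-1410 + 107)*p(31) = (-1410 + 107)*(2*31*(105 - 22*31)) = -2606*31*(105 - 682) = -2606*31*(-577) = -1303*(-35774) = 46613522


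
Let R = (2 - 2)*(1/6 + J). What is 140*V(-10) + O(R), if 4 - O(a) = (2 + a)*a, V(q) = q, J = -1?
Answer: -1396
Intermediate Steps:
R = 0 (R = (2 - 2)*(1/6 - 1) = 0*(⅙ - 1) = 0*(-⅚) = 0)
O(a) = 4 - a*(2 + a) (O(a) = 4 - (2 + a)*a = 4 - a*(2 + a))
140*V(-10) + O(R) = 140*(-10) + (4 - 1*0² - 2*0) = -1400 + (4 - 1*0 + 0) = -1400 + (4 + 0 + 0) = -1400 + 4 = -1396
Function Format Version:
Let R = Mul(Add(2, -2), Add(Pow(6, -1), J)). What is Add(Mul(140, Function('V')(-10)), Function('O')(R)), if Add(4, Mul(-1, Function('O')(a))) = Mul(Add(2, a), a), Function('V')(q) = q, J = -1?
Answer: -1396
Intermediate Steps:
R = 0 (R = Mul(Add(2, -2), Add(Pow(6, -1), -1)) = Mul(0, Add(Rational(1, 6), -1)) = Mul(0, Rational(-5, 6)) = 0)
Function('O')(a) = Add(4, Mul(-1, a, Add(2, a))) (Function('O')(a) = Add(4, Mul(-1, Mul(Add(2, a), a))) = Add(4, Mul(-1, Mul(a, Add(2, a)))) = Add(4, Mul(-1, a, Add(2, a))))
Add(Mul(140, Function('V')(-10)), Function('O')(R)) = Add(Mul(140, -10), Add(4, Mul(-1, Pow(0, 2)), Mul(-2, 0))) = Add(-1400, Add(4, Mul(-1, 0), 0)) = Add(-1400, Add(4, 0, 0)) = Add(-1400, 4) = -1396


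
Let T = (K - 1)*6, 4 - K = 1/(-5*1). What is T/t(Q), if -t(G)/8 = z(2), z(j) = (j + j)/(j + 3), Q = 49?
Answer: -3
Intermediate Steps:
z(j) = 2*j/(3 + j) (z(j) = (2*j)/(3 + j) = 2*j/(3 + j))
t(G) = -32/5 (t(G) = -16*2/(3 + 2) = -16*2/5 = -8*4/5 = -32/5)
K = 21/5 (K = 4 - 1/((-5*1)) = 4 - 1/(-5) = 4 - 1*(-1/5) = 4 + 1/5 = 21/5 ≈ 4.2000)
T = 96/5 (T = (21/5 - 1)*6 = (16/5)*6 = 96/5 ≈ 19.200)
T/t(Q) = 96/(5*(-32/5)) = (96/5)*(-5/32) = -3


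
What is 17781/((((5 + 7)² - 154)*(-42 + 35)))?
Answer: 17781/70 ≈ 254.01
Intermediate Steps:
17781/((((5 + 7)² - 154)*(-42 + 35))) = 17781/(((12² - 154)*(-7))) = 17781/(((144 - 154)*(-7))) = 17781/((-10*(-7))) = 17781/70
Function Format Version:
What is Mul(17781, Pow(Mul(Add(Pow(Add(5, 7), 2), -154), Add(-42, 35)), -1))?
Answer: Rational(17781, 70) ≈ 254.01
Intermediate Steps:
Mul(17781, Pow(Mul(Add(Pow(Add(5, 7), 2), -154), Add(-42, 35)), -1)) = Mul(17781, Pow(Mul(Add(Pow(12, 2), -154), -7), -1)) = Mul(17781, Pow(Mul(Add(144, -154), -7), -1)) = Mul(17781, Pow(Mul(-10, -7), -1)) = Mul(17781, Pow(70, -1)) = Mul(17781, Rational(1, 70)) = Rational(17781, 70)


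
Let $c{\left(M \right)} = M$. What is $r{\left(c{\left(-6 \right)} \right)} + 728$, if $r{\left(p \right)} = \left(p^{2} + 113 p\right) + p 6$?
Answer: $50$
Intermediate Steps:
$r{\left(p \right)} = p^{2} + 119 p$ ($r{\left(p \right)} = \left(p^{2} + 113 p\right) + 6 p = p^{2} + 119 p$)
$r{\left(c{\left(-6 \right)} \right)} + 728 = - 6 \left(119 - 6\right) + 728 = \left(-6\right) 113 + 728 = -678 + 728 = 50$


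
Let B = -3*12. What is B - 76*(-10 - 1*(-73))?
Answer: -4824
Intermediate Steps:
B = -36
B - 76*(-10 - 1*(-73)) = -36 - 76*(-10 - 1*(-73)) = -36 - 76*(-10 + 73) = -36 - 76*63 = -36 - 4788 = -4824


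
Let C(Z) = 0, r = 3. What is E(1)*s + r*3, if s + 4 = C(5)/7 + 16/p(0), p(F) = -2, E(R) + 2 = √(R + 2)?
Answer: 33 - 12*√3 ≈ 12.215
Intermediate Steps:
E(R) = -2 + √(2 + R) (E(R) = -2 + √(R + 2) = -2 + √(2 + R))
s = -12 (s = -4 + (0/7 + 16/(-2)) = -4 + (0*(⅐) + 16*(-½)) = -4 + (0 - 8) = -4 - 8 = -12)
E(1)*s + r*3 = (-2 + √(2 + 1))*(-12) + 3*3 = (-2 + √3)*(-12) + 9 = (24 - 12*√3) + 9 = 33 - 12*√3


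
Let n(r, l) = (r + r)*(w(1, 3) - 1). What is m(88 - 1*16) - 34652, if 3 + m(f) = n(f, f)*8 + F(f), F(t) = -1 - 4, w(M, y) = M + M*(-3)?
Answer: -38116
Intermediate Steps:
w(M, y) = -2*M (w(M, y) = M - 3*M = -2*M)
F(t) = -5
n(r, l) = -6*r (n(r, l) = (r + r)*(-2*1 - 1) = (2*r)*(-2 - 1) = (2*r)*(-3) = -6*r)
m(f) = -8 - 48*f (m(f) = -3 + (-6*f*8 - 5) = -3 + (-48*f - 5) = -3 + (-5 - 48*f) = -8 - 48*f)
m(88 - 1*16) - 34652 = (-8 - 48*(88 - 1*16)) - 34652 = (-8 - 48*(88 - 16)) - 34652 = (-8 - 48*72) - 34652 = (-8 - 3456) - 34652 = -3464 - 34652 = -38116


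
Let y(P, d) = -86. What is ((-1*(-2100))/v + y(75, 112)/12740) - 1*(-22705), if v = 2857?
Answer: 413223592599/18199090 ≈ 22706.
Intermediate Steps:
((-1*(-2100))/v + y(75, 112)/12740) - 1*(-22705) = (-1*(-2100)/2857 - 86/12740) - 1*(-22705) = (2100*(1/2857) - 86*1/12740) + 22705 = (2100/2857 - 43/6370) + 22705 = 13254149/18199090 + 22705 = 413223592599/18199090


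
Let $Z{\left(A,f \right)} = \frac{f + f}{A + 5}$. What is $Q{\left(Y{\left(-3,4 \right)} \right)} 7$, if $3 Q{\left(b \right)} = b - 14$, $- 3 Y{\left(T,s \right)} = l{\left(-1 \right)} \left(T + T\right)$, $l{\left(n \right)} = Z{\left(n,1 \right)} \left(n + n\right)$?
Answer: $- \frac{112}{3} \approx -37.333$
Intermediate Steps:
$Z{\left(A,f \right)} = \frac{2 f}{5 + A}$
$l{\left(n \right)} = \frac{4 n}{5 + n}$ ($l{\left(n \right)} = 2 \cdot 1 \frac{1}{5 + n} \left(n + n\right) = \frac{2}{5 + n} 2 n = \frac{4 n}{5 + n}$)
$Y{\left(T,s \right)} = \frac{2 T}{3}$ ($Y{\left(T,s \right)} = - \frac{4 \left(-1\right) \frac{1}{5 - 1} \left(T + T\right)}{3} = - \frac{4 \left(-1\right) \frac{1}{4} \cdot 2 T}{3} = - \frac{\left(-1\right) 2 T}{3} = - \frac{\left(-2\right) T}{3} = \frac{2 T}{3}$)
$Q{\left(b \right)} = - \frac{14}{3} + \frac{b}{3}$ ($Q{\left(b \right)} = \frac{b - 14}{3} = \frac{-14 + b}{3} = - \frac{14}{3} + \frac{b}{3}$)
$Q{\left(Y{\left(-3,4 \right)} \right)} 7 = \left(- \frac{14}{3} + \frac{\frac{2}{3} \left(-3\right)}{3}\right) 7 = \left(- \frac{14}{3} + \frac{1}{3} \left(-2\right)\right) 7 = \left(- \frac{14}{3} - \frac{2}{3}\right) 7 = \left(- \frac{16}{3}\right) 7 = - \frac{112}{3}$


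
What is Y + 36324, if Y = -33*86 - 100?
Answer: 33386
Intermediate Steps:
Y = -2938 (Y = -2838 - 100 = -2938)
Y + 36324 = -2938 + 36324 = 33386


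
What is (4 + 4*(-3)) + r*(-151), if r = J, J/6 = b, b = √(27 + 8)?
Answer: -8 - 906*√35 ≈ -5368.0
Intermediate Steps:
b = √35 ≈ 5.9161
J = 6*√35 ≈ 35.496
r = 6*√35 ≈ 35.496
(4 + 4*(-3)) + r*(-151) = (4 + 4*(-3)) + (6*√35)*(-151) = (4 - 12) - 906*√35 = -8 - 906*√35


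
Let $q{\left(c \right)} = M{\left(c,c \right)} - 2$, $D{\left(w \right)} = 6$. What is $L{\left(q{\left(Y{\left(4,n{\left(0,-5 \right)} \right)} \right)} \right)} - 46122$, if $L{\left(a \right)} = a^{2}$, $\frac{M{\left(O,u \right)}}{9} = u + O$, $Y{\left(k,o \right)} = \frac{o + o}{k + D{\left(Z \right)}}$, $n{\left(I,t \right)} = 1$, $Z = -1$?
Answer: $- \frac{1152986}{25} \approx -46119.0$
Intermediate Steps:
$Y{\left(k,o \right)} = \frac{2 o}{6 + k}$ ($Y{\left(k,o \right)} = \frac{o + o}{k + 6} = \frac{2 o}{6 + k}$)
$M{\left(O,u \right)} = 9 O + 9 u$ ($M{\left(O,u \right)} = 9 \left(u + O\right) = 9 \left(O + u\right) = 9 O + 9 u$)
$q{\left(c \right)} = -2 + 18 c$ ($q{\left(c \right)} = \left(9 c + 9 c\right) - 2 = 18 c - 2 = -2 + 18 c$)
$L{\left(q{\left(Y{\left(4,n{\left(0,-5 \right)} \right)} \right)} \right)} - 46122 = \left(-2 + 18 \cdot 2 \cdot 1 \frac{1}{6 + 4}\right)^{2} - 46122 = \left(-2 + 18 \cdot 2 \cdot 1 \cdot \frac{1}{10}\right)^{2} - 46122 = \left(-2 + 18 \cdot \frac{1}{5}\right)^{2} - 46122 = \left(-2 + \frac{18}{5}\right)^{2} - 46122 = \left(\frac{8}{5}\right)^{2} - 46122 = \frac{64}{25} - 46122 = - \frac{1152986}{25}$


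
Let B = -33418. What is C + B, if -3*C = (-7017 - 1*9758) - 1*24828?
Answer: -58651/3 ≈ -19550.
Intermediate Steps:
C = 41603/3 (C = -((-7017 - 1*9758) - 1*24828)/3 = -((-7017 - 9758) - 24828)/3 = -(-16775 - 24828)/3 = -⅓*(-41603) = 41603/3 ≈ 13868.)
C + B = 41603/3 - 33418 = -58651/3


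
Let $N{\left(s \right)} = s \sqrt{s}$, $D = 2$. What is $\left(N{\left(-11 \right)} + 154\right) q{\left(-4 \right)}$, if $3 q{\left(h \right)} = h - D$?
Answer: $-308 + 22 i \sqrt{11} \approx -308.0 + 72.966 i$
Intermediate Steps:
$N{\left(s \right)} = s^{\frac{3}{2}}$
$q{\left(h \right)} = - \frac{2}{3} + \frac{h}{3}$ ($q{\left(h \right)} = \frac{h - 2}{3} = \frac{-2 + h}{3} = - \frac{2}{3} + \frac{h}{3}$)
$\left(N{\left(-11 \right)} + 154\right) q{\left(-4 \right)} = \left(\left(-11\right)^{\frac{3}{2}} + 154\right) \left(- \frac{2}{3} + \frac{1}{3} \left(-4\right)\right) = \left(- 11 i \sqrt{11} + 154\right) \left(- \frac{2}{3} - \frac{4}{3}\right) = \left(154 - 11 i \sqrt{11}\right) \left(-2\right) = -308 + 22 i \sqrt{11}$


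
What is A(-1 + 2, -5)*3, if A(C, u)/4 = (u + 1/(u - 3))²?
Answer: 5043/16 ≈ 315.19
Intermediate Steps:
A(C, u) = 4*(u + 1/(-3 + u))² (A(C, u) = 4*(u + 1/(u - 3))² = 4*(u + 1/(-3 + u))²)
A(-1 + 2, -5)*3 = (4*(1 + (-5)² - 3*(-5))²/(-3 - 5)²)*3 = (4*(1 + 25 + 15)²/(-8)²)*3 = (4*(1/64)*41²)*3 = (4*(1/64)*1681)*3 = (1681/16)*3 = 5043/16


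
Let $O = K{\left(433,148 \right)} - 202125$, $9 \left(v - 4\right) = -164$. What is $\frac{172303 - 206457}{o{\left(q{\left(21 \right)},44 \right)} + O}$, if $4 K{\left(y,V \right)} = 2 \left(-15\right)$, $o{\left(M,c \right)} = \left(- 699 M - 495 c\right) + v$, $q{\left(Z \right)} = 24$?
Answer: $\frac{614772}{4332649} \approx 0.14189$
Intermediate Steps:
$v = - \frac{128}{9}$ ($v = 4 + \frac{1}{9} \left(-164\right) = 4 - \frac{164}{9} = - \frac{128}{9} \approx -14.222$)
$o{\left(M,c \right)} = - \frac{128}{9} - 699 M - 495 c$ ($o{\left(M,c \right)} = \left(- 699 M - 495 c\right) - \frac{128}{9} = - \frac{128}{9} - 699 M - 495 c$)
$K{\left(y,V \right)} = - \frac{15}{2}$ ($K{\left(y,V \right)} = \frac{2 \left(-15\right)}{4} = \frac{1}{4} \left(-30\right) = - \frac{15}{2}$)
$O = - \frac{404265}{2}$ ($O = - \frac{15}{2} - 202125 = - \frac{404265}{2} \approx -2.0213 \cdot 10^{5}$)
$\frac{172303 - 206457}{o{\left(q{\left(21 \right)},44 \right)} + O} = \frac{172303 - 206457}{\left(- \frac{128}{9} - 16776 - 21780\right) - \frac{404265}{2}} = - \frac{34154}{\left(- \frac{128}{9} - 16776 - 21780\right) - \frac{404265}{2}} = - \frac{34154}{- \frac{347132}{9} - \frac{404265}{2}} = - \frac{34154}{- \frac{4332649}{18}} = \left(-34154\right) \left(- \frac{18}{4332649}\right) = \frac{614772}{4332649}$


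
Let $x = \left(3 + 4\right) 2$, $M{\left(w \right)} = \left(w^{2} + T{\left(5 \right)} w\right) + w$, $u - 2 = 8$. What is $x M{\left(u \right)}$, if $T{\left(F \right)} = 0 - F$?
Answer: $840$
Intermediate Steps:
$T{\left(F \right)} = - F$
$u = 10$ ($u = 2 + 8 = 10$)
$M{\left(w \right)} = w^{2} - 4 w$ ($M{\left(w \right)} = \left(w^{2} + \left(-1\right) 5 w\right) + w = \left(w^{2} - 5 w\right) + w = w^{2} - 4 w$)
$x = 14$ ($x = 7 \cdot 2 = 14$)
$x M{\left(u \right)} = 14 \cdot 10 \left(-4 + 10\right) = 14 \cdot 10 \cdot 6 = 14 \cdot 60 = 840$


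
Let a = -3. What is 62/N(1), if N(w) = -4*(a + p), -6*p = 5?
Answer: 93/23 ≈ 4.0435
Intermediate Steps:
p = -5/6 (p = -1/6*5 = -5/6 ≈ -0.83333)
N(w) = 46/3 (N(w) = -4*(-3 - 5/6) = -4*(-23/6) = 46/3)
62/N(1) = 62/(46/3) = 62*(3/46) = 93/23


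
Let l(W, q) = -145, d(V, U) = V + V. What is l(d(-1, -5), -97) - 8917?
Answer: -9062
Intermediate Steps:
d(V, U) = 2*V
l(d(-1, -5), -97) - 8917 = -145 - 8917 = -9062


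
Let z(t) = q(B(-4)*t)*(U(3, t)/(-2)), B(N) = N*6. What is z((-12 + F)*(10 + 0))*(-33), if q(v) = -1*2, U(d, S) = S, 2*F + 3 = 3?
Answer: 3960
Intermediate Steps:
F = 0 (F = -3/2 + (1/2)*3 = -3/2 + 3/2 = 0)
B(N) = 6*N
q(v) = -2
z(t) = t (z(t) = -2*t/(-2) = -2*t*(-1)/2 = -(-1)*t = t)
z((-12 + F)*(10 + 0))*(-33) = ((-12 + 0)*(10 + 0))*(-33) = -12*10*(-33) = -120*(-33) = 3960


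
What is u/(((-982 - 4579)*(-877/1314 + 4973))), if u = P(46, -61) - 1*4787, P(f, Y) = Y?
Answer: 6370272/36333599845 ≈ 0.00017533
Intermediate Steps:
u = -4848 (u = -61 - 1*4787 = -61 - 4787 = -4848)
u/(((-982 - 4579)*(-877/1314 + 4973))) = -4848*1/((-982 - 4579)*(-877/1314 + 4973)) = -4848*(-1/(5561*(-877*1/1314 + 4973))) = -4848*(-1/(5561*(-877/1314 + 4973))) = -4848/((-5561*6533645/1314)) = -4848/(-36333599845/1314) = -4848*(-1314/36333599845) = 6370272/36333599845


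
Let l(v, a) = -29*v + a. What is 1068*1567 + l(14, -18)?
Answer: 1673132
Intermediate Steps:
l(v, a) = a - 29*v
1068*1567 + l(14, -18) = 1068*1567 + (-18 - 29*14) = 1673556 + (-18 - 406) = 1673556 - 424 = 1673132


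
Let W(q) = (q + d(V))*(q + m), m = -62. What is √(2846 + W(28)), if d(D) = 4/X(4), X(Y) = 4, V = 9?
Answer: 2*√465 ≈ 43.128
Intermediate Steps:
d(D) = 1 (d(D) = 4/4 = 4*(¼) = 1)
W(q) = (1 + q)*(-62 + q) (W(q) = (q + 1)*(q - 62) = (1 + q)*(-62 + q))
√(2846 + W(28)) = √(2846 + (-62 + 28² - 61*28)) = √(2846 + (-62 + 784 - 1708)) = √(2846 - 986) = √1860 = 2*√465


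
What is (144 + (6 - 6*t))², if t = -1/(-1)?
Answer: 20736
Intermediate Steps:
t = 1 (t = -1*(-1) = 1)
(144 + (6 - 6*t))² = (144 + (6 - 6*1))² = (144 + (6 - 6))² = (144 + 0)² = 144² = 20736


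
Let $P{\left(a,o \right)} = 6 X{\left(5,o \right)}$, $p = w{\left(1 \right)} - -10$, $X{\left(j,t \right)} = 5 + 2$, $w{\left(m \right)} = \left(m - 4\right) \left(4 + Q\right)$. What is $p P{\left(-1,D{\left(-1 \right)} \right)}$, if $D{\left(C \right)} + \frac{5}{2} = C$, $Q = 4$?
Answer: $-588$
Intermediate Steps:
$D{\left(C \right)} = - \frac{5}{2} + C$
$w{\left(m \right)} = -32 + 8 m$ ($w{\left(m \right)} = \left(m - 4\right) \left(4 + 4\right) = \left(-4 + m\right) 8 = -32 + 8 m$)
$X{\left(j,t \right)} = 7$
$p = -14$ ($p = \left(-32 + 8 \cdot 1\right) - -10 = \left(-32 + 8\right) + 10 = -24 + 10 = -14$)
$P{\left(a,o \right)} = 42$ ($P{\left(a,o \right)} = 6 \cdot 7 = 42$)
$p P{\left(-1,D{\left(-1 \right)} \right)} = \left(-14\right) 42 = -588$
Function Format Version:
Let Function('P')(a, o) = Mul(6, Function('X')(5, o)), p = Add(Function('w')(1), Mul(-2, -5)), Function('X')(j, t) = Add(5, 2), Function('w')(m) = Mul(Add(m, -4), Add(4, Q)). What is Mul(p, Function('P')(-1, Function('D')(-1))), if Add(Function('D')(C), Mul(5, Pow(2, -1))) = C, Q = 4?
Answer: -588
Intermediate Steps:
Function('D')(C) = Add(Rational(-5, 2), C)
Function('w')(m) = Add(-32, Mul(8, m)) (Function('w')(m) = Mul(Add(m, -4), Add(4, 4)) = Mul(Add(-4, m), 8) = Add(-32, Mul(8, m)))
Function('X')(j, t) = 7
p = -14 (p = Add(Add(-32, Mul(8, 1)), Mul(-2, -5)) = Add(Add(-32, 8), 10) = Add(-24, 10) = -14)
Function('P')(a, o) = 42 (Function('P')(a, o) = Mul(6, 7) = 42)
Mul(p, Function('P')(-1, Function('D')(-1))) = Mul(-14, 42) = -588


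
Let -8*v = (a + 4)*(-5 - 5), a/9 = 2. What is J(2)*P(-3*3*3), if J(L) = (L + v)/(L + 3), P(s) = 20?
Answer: 118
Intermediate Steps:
a = 18 (a = 9*2 = 18)
v = 55/2 (v = -(18 + 4)*(-5 - 5)/8 = -11*(-10)/4 = -⅛*(-220) = 55/2 ≈ 27.500)
J(L) = (55/2 + L)/(3 + L) (J(L) = (L + 55/2)/(L + 3) = (55/2 + L)/(3 + L))
J(2)*P(-3*3*3) = ((55/2 + 2)/(3 + 2))*20 = ((59/2)/5)*20 = ((⅕)*(59/2))*20 = (59/10)*20 = 118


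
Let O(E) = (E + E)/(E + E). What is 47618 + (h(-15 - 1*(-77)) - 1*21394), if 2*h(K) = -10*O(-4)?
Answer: 26219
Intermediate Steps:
O(E) = 1 (O(E) = (2*E)/((2*E)) = (2*E)*(1/(2*E)) = 1)
h(K) = -5 (h(K) = (-10*1)/2 = (1/2)*(-10) = -5)
47618 + (h(-15 - 1*(-77)) - 1*21394) = 47618 + (-5 - 1*21394) = 47618 + (-5 - 21394) = 47618 - 21399 = 26219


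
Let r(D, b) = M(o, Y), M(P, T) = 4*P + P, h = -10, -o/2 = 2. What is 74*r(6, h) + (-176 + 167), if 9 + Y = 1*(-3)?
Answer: -1489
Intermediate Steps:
Y = -12 (Y = -9 + 1*(-3) = -9 - 3 = -12)
o = -4 (o = -2*2 = -4)
M(P, T) = 5*P
r(D, b) = -20 (r(D, b) = 5*(-4) = -20)
74*r(6, h) + (-176 + 167) = 74*(-20) + (-176 + 167) = -1480 - 9 = -1489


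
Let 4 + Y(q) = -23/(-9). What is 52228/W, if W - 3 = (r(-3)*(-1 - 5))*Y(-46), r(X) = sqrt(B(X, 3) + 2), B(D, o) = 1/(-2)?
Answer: -470052/311 + 678964*sqrt(6)/311 ≈ 3836.2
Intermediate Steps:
Y(q) = -13/9 (Y(q) = -4 - 23/(-9) = -4 - 23*(-1/9) = -4 + 23/9 = -13/9)
B(D, o) = -1/2
r(X) = sqrt(6)/2 (r(X) = sqrt(-1/2 + 2) = sqrt(3/2) = sqrt(6)/2)
W = 3 + 13*sqrt(6)/3 (W = 3 + ((sqrt(6)/2)*(-1 - 5))*(-13/9) = 3 + ((sqrt(6)/2)*(-6))*(-13/9) = 3 - 3*sqrt(6)*(-13/9) = 3 + 13*sqrt(6)/3 ≈ 13.614)
52228/W = 52228/(3 + 13*sqrt(6)/3)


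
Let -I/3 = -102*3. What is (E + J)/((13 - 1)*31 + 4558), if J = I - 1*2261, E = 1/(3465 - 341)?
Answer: -4195531/15401320 ≈ -0.27241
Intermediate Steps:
I = 918 (I = -(-306)*3 = -3*(-306) = 918)
E = 1/3124 ≈ 0.00032010
J = -1343 (J = 918 - 1*2261 = 918 - 2261 = -1343)
(E + J)/((13 - 1)*31 + 4558) = (1/3124 - 1343)/((13 - 1)*31 + 4558) = -4195531/(3124*(12*31 + 4558)) = -4195531/(3124*(372 + 4558)) = -4195531/3124/4930 = -4195531/3124*1/4930 = -4195531/15401320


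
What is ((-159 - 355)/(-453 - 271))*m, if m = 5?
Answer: 1285/362 ≈ 3.5497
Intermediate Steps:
((-159 - 355)/(-453 - 271))*m = ((-159 - 355)/(-453 - 271))*5 = -514/(-724)*5 = -514*(-1/724)*5 = (257/362)*5 = 1285/362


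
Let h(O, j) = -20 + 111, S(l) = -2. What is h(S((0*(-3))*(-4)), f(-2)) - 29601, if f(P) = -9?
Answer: -29510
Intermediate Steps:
h(O, j) = 91
h(S((0*(-3))*(-4)), f(-2)) - 29601 = 91 - 29601 = -29510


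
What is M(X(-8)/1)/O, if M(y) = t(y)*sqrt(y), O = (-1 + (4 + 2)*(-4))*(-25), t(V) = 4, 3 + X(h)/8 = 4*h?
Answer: 8*I*sqrt(70)/625 ≈ 0.10709*I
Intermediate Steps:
X(h) = -24 + 32*h (X(h) = -24 + 8*(4*h) = -24 + 32*h)
O = 625 (O = (-1 + 6*(-4))*(-25) = (-1 - 24)*(-25) = -25*(-25) = 625)
M(y) = 4*sqrt(y)
M(X(-8)/1)/O = (4*sqrt((-24 + 32*(-8))/1))/625 = (4*sqrt((-24 - 256)*1))*(1/625) = (4*sqrt(-280*1))*(1/625) = (4*sqrt(-280))*(1/625) = (4*(2*I*sqrt(70)))*(1/625) = (8*I*sqrt(70))*(1/625) = 8*I*sqrt(70)/625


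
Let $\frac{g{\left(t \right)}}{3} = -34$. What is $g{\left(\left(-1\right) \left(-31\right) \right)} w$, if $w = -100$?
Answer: $10200$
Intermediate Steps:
$g{\left(t \right)} = -102$ ($g{\left(t \right)} = 3 \left(-34\right) = -102$)
$g{\left(\left(-1\right) \left(-31\right) \right)} w = \left(-102\right) \left(-100\right) = 10200$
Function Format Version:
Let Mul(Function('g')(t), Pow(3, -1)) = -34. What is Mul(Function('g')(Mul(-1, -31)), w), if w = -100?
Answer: 10200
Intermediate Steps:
Function('g')(t) = -102 (Function('g')(t) = Mul(3, -34) = -102)
Mul(Function('g')(Mul(-1, -31)), w) = Mul(-102, -100) = 10200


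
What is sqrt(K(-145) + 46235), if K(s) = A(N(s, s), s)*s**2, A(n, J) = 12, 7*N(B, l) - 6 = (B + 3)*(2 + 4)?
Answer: sqrt(298535) ≈ 546.38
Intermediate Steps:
N(B, l) = 24/7 + 6*B/7 (N(B, l) = 6/7 + ((B + 3)*(2 + 4))/7 = 6/7 + ((3 + B)*6)/7 = 6/7 + (18 + 6*B)/7 = 6/7 + (18/7 + 6*B/7) = 24/7 + 6*B/7)
K(s) = 12*s**2
sqrt(K(-145) + 46235) = sqrt(12*(-145)**2 + 46235) = sqrt(12*21025 + 46235) = sqrt(252300 + 46235) = sqrt(298535)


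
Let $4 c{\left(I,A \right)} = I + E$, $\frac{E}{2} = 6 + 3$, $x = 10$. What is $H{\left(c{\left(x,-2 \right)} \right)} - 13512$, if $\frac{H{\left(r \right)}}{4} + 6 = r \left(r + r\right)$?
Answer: $-13144$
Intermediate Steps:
$E = 18$ ($E = 2 \left(6 + 3\right) = 2 \cdot 9 = 18$)
$c{\left(I,A \right)} = \frac{9}{2} + \frac{I}{4}$ ($c{\left(I,A \right)} = \frac{I + 18}{4} = \frac{18 + I}{4} = \frac{9}{2} + \frac{I}{4}$)
$H{\left(r \right)} = -24 + 8 r^{2}$ ($H{\left(r \right)} = -24 + 4 r \left(r + r\right) = -24 + 4 r 2 r = -24 + 4 \cdot 2 r^{2} = -24 + 8 r^{2}$)
$H{\left(c{\left(x,-2 \right)} \right)} - 13512 = \left(-24 + 8 \left(\frac{9}{2} + \frac{1}{4} \cdot 10\right)^{2}\right) - 13512 = \left(-24 + 8 \left(\frac{9}{2} + \frac{5}{2}\right)^{2}\right) - 13512 = \left(-24 + 8 \cdot 7^{2}\right) - 13512 = \left(-24 + 8 \cdot 49\right) - 13512 = \left(-24 + 392\right) - 13512 = 368 - 13512 = -13144$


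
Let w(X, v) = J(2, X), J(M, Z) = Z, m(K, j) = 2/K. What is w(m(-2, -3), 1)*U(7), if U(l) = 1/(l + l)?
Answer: -1/14 ≈ -0.071429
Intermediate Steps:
U(l) = 1/(2*l)
w(X, v) = X
w(m(-2, -3), 1)*U(7) = (2/(-2))*((1/2)/7) = (2*(-1/2))*((1/2)*(1/7)) = -1*1/14 = -1/14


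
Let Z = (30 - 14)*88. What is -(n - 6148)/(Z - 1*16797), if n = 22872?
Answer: 16724/15389 ≈ 1.0868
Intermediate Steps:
Z = 1408 (Z = 16*88 = 1408)
-(n - 6148)/(Z - 1*16797) = -(22872 - 6148)/(1408 - 1*16797) = -16724/(1408 - 16797) = -16724/(-15389) = -16724*(-1)/15389 = -1*(-16724/15389) = 16724/15389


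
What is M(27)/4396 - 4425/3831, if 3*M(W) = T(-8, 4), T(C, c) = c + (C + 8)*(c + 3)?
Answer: -4861798/4210269 ≈ -1.1547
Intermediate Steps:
T(C, c) = c + (3 + c)*(8 + C) (T(C, c) = c + (8 + C)*(3 + c) = c + (3 + c)*(8 + C))
M(W) = 4/3 (M(W) = (24 + 3*(-8) + 9*4 - 8*4)/3 = (24 - 24 + 36 - 32)/3 = (⅓)*4 = 4/3)
M(27)/4396 - 4425/3831 = (4/3)/4396 - 4425/3831 = (4/3)*(1/4396) - 4425*1/3831 = 1/3297 - 1475/1277 = -4861798/4210269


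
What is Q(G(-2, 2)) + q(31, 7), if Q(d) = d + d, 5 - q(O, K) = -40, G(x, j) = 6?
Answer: 57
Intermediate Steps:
q(O, K) = 45 (q(O, K) = 5 - 1*(-40) = 5 + 40 = 45)
Q(d) = 2*d
Q(G(-2, 2)) + q(31, 7) = 2*6 + 45 = 12 + 45 = 57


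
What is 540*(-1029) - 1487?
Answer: -557147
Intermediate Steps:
540*(-1029) - 1487 = -555660 - 1487 = -557147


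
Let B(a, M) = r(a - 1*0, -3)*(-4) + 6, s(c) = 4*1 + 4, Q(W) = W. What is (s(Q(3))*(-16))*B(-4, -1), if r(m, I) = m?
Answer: -2816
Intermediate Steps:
s(c) = 8 (s(c) = 4 + 4 = 8)
B(a, M) = 6 - 4*a (B(a, M) = (a - 1*0)*(-4) + 6 = (a + 0)*(-4) + 6 = a*(-4) + 6 = -4*a + 6 = 6 - 4*a)
(s(Q(3))*(-16))*B(-4, -1) = (8*(-16))*(6 - 4*(-4)) = -128*(6 + 16) = -128*22 = -2816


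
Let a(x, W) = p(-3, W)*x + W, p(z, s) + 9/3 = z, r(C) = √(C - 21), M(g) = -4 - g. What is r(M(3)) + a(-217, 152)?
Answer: 1454 + 2*I*√7 ≈ 1454.0 + 5.2915*I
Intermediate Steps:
r(C) = √(-21 + C)
p(z, s) = -3 + z
a(x, W) = W - 6*x (a(x, W) = (-3 - 3)*x + W = -6*x + W = W - 6*x)
r(M(3)) + a(-217, 152) = √(-21 + (-4 - 1*3)) + (152 - 6*(-217)) = √(-21 + (-4 - 3)) + (152 + 1302) = √(-21 - 7) + 1454 = √(-28) + 1454 = 2*I*√7 + 1454 = 1454 + 2*I*√7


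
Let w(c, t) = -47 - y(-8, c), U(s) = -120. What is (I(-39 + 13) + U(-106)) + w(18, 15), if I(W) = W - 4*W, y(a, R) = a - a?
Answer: -89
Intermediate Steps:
y(a, R) = 0
I(W) = -3*W
w(c, t) = -47 (w(c, t) = -47 - 1*0 = -47 + 0 = -47)
(I(-39 + 13) + U(-106)) + w(18, 15) = (-3*(-39 + 13) - 120) - 47 = (-3*(-26) - 120) - 47 = (78 - 120) - 47 = -42 - 47 = -89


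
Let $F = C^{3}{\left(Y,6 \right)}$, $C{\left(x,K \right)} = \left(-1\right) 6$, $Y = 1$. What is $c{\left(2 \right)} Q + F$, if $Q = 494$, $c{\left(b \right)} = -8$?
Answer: $-4168$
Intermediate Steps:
$C{\left(x,K \right)} = -6$
$F = -216$ ($F = \left(-6\right)^{3} = -216$)
$c{\left(2 \right)} Q + F = \left(-8\right) 494 - 216 = -3952 - 216 = -4168$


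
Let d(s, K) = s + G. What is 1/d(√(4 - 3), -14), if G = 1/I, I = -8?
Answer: 8/7 ≈ 1.1429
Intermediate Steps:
G = -⅛ (G = 1/(-8) = -⅛ ≈ -0.12500)
d(s, K) = -⅛ + s (d(s, K) = s - ⅛ = -⅛ + s)
1/d(√(4 - 3), -14) = 1/(-⅛ + √(4 - 3)) = 1/(-⅛ + √1) = 1/(-⅛ + 1) = 1/(7/8) = 8/7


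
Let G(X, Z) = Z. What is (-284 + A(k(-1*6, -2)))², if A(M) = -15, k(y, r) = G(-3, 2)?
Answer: 89401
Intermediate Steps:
k(y, r) = 2
(-284 + A(k(-1*6, -2)))² = (-284 - 15)² = (-299)² = 89401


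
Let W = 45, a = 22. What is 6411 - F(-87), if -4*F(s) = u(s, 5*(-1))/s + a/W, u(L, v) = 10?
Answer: 8366477/1305 ≈ 6411.1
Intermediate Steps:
F(s) = -11/90 - 5/(2*s) (F(s) = -(10/s + 22/45)/4 = -(22/45 + 10/s)/4 = -11/90 - 5/(2*s))
6411 - F(-87) = 6411 - (-225 - 11*(-87))/(90*(-87)) = 6411 - (-1)*(-225 + 957)/(90*87) = 6411 - (-1)*732/(90*87) = 6411 - 1*(-122/1305) = 6411 + 122/1305 = 8366477/1305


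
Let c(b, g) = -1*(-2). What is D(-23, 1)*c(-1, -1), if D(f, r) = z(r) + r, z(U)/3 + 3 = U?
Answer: -10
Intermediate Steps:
c(b, g) = 2
z(U) = -9 + 3*U
D(f, r) = -9 + 4*r (D(f, r) = (-9 + 3*r) + r = -9 + 4*r)
D(-23, 1)*c(-1, -1) = (-9 + 4*1)*2 = (-9 + 4)*2 = -5*2 = -10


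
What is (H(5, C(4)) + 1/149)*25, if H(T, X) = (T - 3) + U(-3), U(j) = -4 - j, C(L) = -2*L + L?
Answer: 3750/149 ≈ 25.168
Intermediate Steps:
C(L) = -L
H(T, X) = -4 + T (H(T, X) = (T - 3) + (-4 - 1*(-3)) = (-3 + T) + (-4 + 3) = (-3 + T) - 1 = -4 + T)
(H(5, C(4)) + 1/149)*25 = ((-4 + 5) + 1/149)*25 = (1 + 1/149)*25 = (150/149)*25 = 3750/149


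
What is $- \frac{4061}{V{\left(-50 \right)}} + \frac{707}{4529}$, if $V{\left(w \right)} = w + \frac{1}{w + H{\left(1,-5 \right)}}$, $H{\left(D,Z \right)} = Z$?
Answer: $\frac{1105256}{13587} \approx 81.347$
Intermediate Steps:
$V{\left(w \right)} = w + \frac{1}{-5 + w}$ ($V{\left(w \right)} = w + \frac{1}{w - 5} = w + \frac{1}{-5 + w}$)
$- \frac{4061}{V{\left(-50 \right)}} + \frac{707}{4529} = - \frac{4061}{\frac{1}{-5 - 50} \left(1 + \left(-50\right)^{2} - -250\right)} + \frac{707}{4529} = - \frac{4061}{\frac{1}{-55} \left(1 + 2500 + 250\right)} + 707 \cdot \frac{1}{4529} = - \frac{4061}{\left(- \frac{1}{55}\right) 2751} + \frac{101}{647} = - \frac{4061}{- \frac{2751}{55}} + \frac{101}{647} = \left(-4061\right) \left(- \frac{55}{2751}\right) + \frac{101}{647} = \frac{1705}{21} + \frac{101}{647} = \frac{1105256}{13587}$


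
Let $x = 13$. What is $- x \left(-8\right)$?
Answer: $104$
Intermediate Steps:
$- x \left(-8\right) = \left(-1\right) 13 \left(-8\right) = \left(-13\right) \left(-8\right) = 104$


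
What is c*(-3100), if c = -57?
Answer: 176700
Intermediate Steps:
c*(-3100) = -57*(-3100) = 176700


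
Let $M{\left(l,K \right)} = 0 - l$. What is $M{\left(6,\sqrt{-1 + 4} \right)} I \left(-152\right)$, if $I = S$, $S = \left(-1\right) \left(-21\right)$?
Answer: $19152$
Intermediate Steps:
$S = 21$
$M{\left(l,K \right)} = - l$
$I = 21$
$M{\left(6,\sqrt{-1 + 4} \right)} I \left(-152\right) = \left(-1\right) 6 \cdot 21 \left(-152\right) = \left(-6\right) 21 \left(-152\right) = \left(-126\right) \left(-152\right) = 19152$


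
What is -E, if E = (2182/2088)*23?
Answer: -25093/1044 ≈ -24.035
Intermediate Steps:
E = 25093/1044 (E = (2182*(1/2088))*23 = (1091/1044)*23 = 25093/1044 ≈ 24.035)
-E = -1*25093/1044 = -25093/1044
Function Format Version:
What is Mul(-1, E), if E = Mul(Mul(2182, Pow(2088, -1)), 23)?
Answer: Rational(-25093, 1044) ≈ -24.035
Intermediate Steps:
E = Rational(25093, 1044) (E = Mul(Mul(2182, Rational(1, 2088)), 23) = Mul(Rational(1091, 1044), 23) = Rational(25093, 1044) ≈ 24.035)
Mul(-1, E) = Mul(-1, Rational(25093, 1044)) = Rational(-25093, 1044)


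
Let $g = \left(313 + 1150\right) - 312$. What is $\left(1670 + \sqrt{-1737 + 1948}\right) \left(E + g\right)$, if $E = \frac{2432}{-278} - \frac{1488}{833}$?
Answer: $\frac{220525298590}{115787} + \frac{132051077 \sqrt{211}}{115787} \approx 1.9211 \cdot 10^{6}$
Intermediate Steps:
$g = 1151$ ($g = 1463 - 312 = 1151$)
$E = - \frac{1219760}{115787}$ ($E = 2432 \left(- \frac{1}{278}\right) - \frac{1488}{833} = - \frac{1216}{139} - \frac{1488}{833} = - \frac{1219760}{115787} \approx -10.535$)
$\left(1670 + \sqrt{-1737 + 1948}\right) \left(E + g\right) = \left(1670 + \sqrt{-1737 + 1948}\right) \left(- \frac{1219760}{115787} + 1151\right) = \left(1670 + \sqrt{211}\right) \frac{132051077}{115787} = \frac{220525298590}{115787} + \frac{132051077 \sqrt{211}}{115787}$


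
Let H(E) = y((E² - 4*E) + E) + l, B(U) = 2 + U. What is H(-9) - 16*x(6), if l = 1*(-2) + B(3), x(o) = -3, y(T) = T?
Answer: 159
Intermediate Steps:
l = 3 (l = 1*(-2) + (2 + 3) = -2 + 5 = 3)
H(E) = 3 + E² - 3*E (H(E) = ((E² - 4*E) + E) + 3 = (E² - 3*E) + 3 = 3 + E² - 3*E)
H(-9) - 16*x(6) = (3 - 9*(-3 - 9)) - 16*(-3) = (3 - 9*(-12)) + 48 = (3 + 108) + 48 = 111 + 48 = 159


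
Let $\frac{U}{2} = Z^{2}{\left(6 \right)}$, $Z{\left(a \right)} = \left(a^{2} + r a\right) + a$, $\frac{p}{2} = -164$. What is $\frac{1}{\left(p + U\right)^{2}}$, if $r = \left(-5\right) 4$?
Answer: $\frac{1}{140185600} \approx 7.1334 \cdot 10^{-9}$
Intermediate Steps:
$r = -20$
$p = -328$ ($p = 2 \left(-164\right) = -328$)
$Z{\left(a \right)} = a^{2} - 19 a$ ($Z{\left(a \right)} = \left(a^{2} - 20 a\right) + a = a^{2} - 19 a$)
$U = 12168$ ($U = 2 \left(6 \left(-19 + 6\right)\right)^{2} = 2 \left(6 \left(-13\right)\right)^{2} = 2 \left(-78\right)^{2} = 2 \cdot 6084 = 12168$)
$\frac{1}{\left(p + U\right)^{2}} = \frac{1}{\left(-328 + 12168\right)^{2}} = \frac{1}{11840^{2}} = \frac{1}{140185600}$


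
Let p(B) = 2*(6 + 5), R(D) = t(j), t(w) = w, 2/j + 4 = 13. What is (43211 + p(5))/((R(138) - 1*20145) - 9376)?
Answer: -389097/265687 ≈ -1.4645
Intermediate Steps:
j = 2/9 (j = 2/(-4 + 13) = 2/9 ≈ 0.22222)
R(D) = 2/9
p(B) = 22 (p(B) = 2*11 = 22)
(43211 + p(5))/((R(138) - 1*20145) - 9376) = (43211 + 22)/((2/9 - 1*20145) - 9376) = 43233/((2/9 - 20145) - 9376) = 43233/(-181303/9 - 9376) = 43233/(-265687/9) = 43233*(-9/265687) = -389097/265687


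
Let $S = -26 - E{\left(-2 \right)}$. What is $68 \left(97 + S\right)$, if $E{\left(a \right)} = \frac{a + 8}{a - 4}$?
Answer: $4896$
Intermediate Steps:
$E{\left(a \right)} = \frac{8 + a}{-4 + a}$
$S = -25$ ($S = -26 - \frac{8 - 2}{-4 - 2} = -26 - \frac{1}{-6} \cdot 6 = -26 - \left(- \frac{1}{6}\right) 6 = -26 - -1 = -26 + 1 = -25$)
$68 \left(97 + S\right) = 68 \left(97 - 25\right) = 68 \cdot 72 = 4896$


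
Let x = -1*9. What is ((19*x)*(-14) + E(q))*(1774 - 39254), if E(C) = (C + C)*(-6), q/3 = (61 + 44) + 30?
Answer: 92425680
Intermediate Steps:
x = -9
q = 405 (q = 3*((61 + 44) + 30) = 3*(105 + 30) = 3*135 = 405)
E(C) = -12*C (E(C) = (2*C)*(-6) = -12*C)
((19*x)*(-14) + E(q))*(1774 - 39254) = ((19*(-9))*(-14) - 12*405)*(1774 - 39254) = (-171*(-14) - 4860)*(-37480) = (2394 - 4860)*(-37480) = -2466*(-37480) = 92425680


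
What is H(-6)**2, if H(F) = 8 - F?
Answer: 196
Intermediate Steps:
H(-6)**2 = (8 - 1*(-6))**2 = (8 + 6)**2 = 14**2 = 196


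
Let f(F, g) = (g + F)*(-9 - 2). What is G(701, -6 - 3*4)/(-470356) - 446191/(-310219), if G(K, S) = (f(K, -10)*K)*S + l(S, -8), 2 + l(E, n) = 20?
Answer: -7385765178122/36478341991 ≈ -202.47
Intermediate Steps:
f(F, g) = -11*F - 11*g (f(F, g) = (F + g)*(-11) = -11*F - 11*g)
l(E, n) = 18 (l(E, n) = -2 + 20 = 18)
G(K, S) = 18 + K*S*(110 - 11*K) (G(K, S) = ((-11*K - 11*(-10))*K)*S + 18 = ((-11*K + 110)*K)*S + 18 = ((110 - 11*K)*K)*S + 18 = (K*(110 - 11*K))*S + 18 = K*S*(110 - 11*K) + 18 = 18 + K*S*(110 - 11*K))
G(701, -6 - 3*4)/(-470356) - 446191/(-310219) = (18 - 11*701*(-6 - 3*4)*(-10 + 701))/(-470356) - 446191/(-310219) = (18 - 11*701*(-6 - 12)*691)*(-1/470356) - 446191*(-1/310219) = (18 - 11*701*(-18)*691)*(-1/470356) + 446191/310219 = (18 + 95909418)*(-1/470356) + 446191/310219 = 95909436*(-1/470356) + 446191/310219 = -23977359/117589 + 446191/310219 = -7385765178122/36478341991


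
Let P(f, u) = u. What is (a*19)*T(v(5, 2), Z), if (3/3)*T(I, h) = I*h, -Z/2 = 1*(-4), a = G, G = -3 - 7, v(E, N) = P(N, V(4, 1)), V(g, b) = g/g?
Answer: -1520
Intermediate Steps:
V(g, b) = 1
v(E, N) = 1
G = -10
a = -10
Z = 8 (Z = -2*(-4) = 8)
T(I, h) = I*h
(a*19)*T(v(5, 2), Z) = (-10*19)*(1*8) = -190*8 = -1520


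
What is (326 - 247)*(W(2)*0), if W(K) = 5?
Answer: 0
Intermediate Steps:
(326 - 247)*(W(2)*0) = (326 - 247)*(5*0) = 79*0 = 0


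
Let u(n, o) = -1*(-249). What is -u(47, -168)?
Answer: -249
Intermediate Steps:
u(n, o) = 249
-u(47, -168) = -1*249 = -249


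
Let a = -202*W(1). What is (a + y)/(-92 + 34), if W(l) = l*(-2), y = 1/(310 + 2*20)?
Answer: -141401/20300 ≈ -6.9656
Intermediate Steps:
y = 1/350 (y = 1/(310 + 40) = 1/350 ≈ 0.0028571)
W(l) = -2*l
a = 404 (a = -(-404) = -202*(-2) = 404)
(a + y)/(-92 + 34) = (404 + 1/350)/(-92 + 34) = (141401/350)/(-58) = (141401/350)*(-1/58) = -141401/20300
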